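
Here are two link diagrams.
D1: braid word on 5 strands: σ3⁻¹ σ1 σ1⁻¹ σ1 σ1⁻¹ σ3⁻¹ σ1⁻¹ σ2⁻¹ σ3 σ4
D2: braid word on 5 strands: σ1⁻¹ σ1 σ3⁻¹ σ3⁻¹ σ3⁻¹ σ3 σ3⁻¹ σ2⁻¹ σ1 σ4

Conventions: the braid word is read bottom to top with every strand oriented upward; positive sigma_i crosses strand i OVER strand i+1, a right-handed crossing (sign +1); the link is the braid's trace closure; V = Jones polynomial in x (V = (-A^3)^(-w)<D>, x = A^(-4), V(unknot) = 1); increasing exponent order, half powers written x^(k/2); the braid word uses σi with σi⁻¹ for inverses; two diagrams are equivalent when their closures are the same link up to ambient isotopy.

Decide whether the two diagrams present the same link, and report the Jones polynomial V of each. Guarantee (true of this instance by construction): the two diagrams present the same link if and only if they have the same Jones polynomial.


same link: no
V(D1) = 1  [10 crossings, <D> = A^-6, w = -2]
V(D2) = -x^-4 + x^-3 + x^-1  (w -2, c 10, <D> = A^-2 + A^6 - A^10)
note: V(x) takes 2 values over 2 diagrams, fixing the grouping


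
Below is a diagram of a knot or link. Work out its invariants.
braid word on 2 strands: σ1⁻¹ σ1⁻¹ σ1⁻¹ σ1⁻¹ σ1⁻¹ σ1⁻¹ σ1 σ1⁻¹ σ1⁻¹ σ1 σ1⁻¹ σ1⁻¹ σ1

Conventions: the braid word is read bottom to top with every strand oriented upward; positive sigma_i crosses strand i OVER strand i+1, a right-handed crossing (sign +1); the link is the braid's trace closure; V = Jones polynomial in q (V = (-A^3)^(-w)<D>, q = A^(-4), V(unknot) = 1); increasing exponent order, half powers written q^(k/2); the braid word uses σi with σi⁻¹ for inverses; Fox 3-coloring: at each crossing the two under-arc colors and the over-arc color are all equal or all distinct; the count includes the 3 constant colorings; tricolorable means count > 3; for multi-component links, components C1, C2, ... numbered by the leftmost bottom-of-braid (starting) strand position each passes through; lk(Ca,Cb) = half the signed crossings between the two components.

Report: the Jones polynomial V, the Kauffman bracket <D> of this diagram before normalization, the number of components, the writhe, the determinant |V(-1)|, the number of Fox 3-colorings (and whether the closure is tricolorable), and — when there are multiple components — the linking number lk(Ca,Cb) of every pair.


Jones polynomial: V(q) = -q^-10 + q^-9 - q^-8 + q^-7 - q^-6 + q^-5 + q^-3
<D> = -A^-9 - A^-1 + A^3 - A^7 + A^11 - A^15 + A^19; writhe -7
components 1, writhe -7 (13 crossings)
3-colorings: 3 of 3^13, det 7 — not tricolorable
note: w = -7 (over 13 crossings) is diagram-only; (-A^3)^(7) removes it from V


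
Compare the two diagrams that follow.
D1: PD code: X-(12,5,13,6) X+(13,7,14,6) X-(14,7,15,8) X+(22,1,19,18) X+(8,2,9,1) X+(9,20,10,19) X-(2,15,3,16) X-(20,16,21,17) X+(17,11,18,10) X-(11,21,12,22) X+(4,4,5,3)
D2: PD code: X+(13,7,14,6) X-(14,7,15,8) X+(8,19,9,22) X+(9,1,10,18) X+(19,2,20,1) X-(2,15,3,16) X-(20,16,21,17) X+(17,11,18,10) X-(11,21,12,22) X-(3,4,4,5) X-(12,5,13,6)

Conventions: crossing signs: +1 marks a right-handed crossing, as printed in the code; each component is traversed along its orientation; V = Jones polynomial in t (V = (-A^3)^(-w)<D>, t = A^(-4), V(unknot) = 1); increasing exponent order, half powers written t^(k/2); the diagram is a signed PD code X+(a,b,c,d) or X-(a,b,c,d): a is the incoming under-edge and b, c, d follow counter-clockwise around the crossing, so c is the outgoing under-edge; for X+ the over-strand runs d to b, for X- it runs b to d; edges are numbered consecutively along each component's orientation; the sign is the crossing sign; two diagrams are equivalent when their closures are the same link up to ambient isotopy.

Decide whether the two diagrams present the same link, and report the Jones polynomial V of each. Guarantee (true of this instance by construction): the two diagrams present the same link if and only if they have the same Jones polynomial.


equivalent: yes
D1 (bracket A^-7 - A^-3 + 2A - A^5 + A^9 - A^13 + A^17; 11 crossings at w = +1): V = -t^(-7/2) + t^(-5/2) - t^(-3/2) + t^(-1/2) - 2t^(1/2) + t^(3/2) - t^(5/2)
V(D2) = -t^(-7/2) + t^(-5/2) - t^(-3/2) + t^(-1/2) - 2t^(1/2) + t^(3/2) - t^(5/2)  [11 crossings, <D> = A^-13 - A^-9 + 2A^-5 - A^-1 + A^3 - A^7 + A^11, w = -1]
observation: all 2 diagrams share one V(t), hence one class


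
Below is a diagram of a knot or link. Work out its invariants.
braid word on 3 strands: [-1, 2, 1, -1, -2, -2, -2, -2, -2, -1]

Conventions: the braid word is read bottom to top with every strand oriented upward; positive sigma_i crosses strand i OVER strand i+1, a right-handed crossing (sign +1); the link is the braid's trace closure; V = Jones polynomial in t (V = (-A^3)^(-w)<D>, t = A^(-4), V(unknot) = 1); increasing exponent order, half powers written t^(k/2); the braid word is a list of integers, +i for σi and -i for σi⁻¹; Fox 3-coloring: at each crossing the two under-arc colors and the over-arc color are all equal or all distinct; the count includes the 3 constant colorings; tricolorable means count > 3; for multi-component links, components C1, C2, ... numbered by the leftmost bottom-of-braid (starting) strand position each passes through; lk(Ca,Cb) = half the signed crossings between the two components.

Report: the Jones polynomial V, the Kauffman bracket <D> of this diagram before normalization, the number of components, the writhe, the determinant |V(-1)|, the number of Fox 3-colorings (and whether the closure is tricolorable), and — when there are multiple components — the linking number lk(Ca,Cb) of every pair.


Jones polynomial: V(t) = t^-8 - t^-7 + 2t^-6 - t^-5 + 2t^-4 + t^-2
<D> = A^-10 + 2A^-2 - A^2 + 2A^6 - A^10 + A^14; writhe -6
components 3, writhe -6 (10 crossings)
linking number lk(C1,C2) = -1
lk(C1,C3): -2
lk(C2,C3) = 0
3-colorings: 3 of 3^10, det 8 — not tricolorable
note: span 6 respects span(V) <= c + mu - 1 = 12 for this 3-component diagram


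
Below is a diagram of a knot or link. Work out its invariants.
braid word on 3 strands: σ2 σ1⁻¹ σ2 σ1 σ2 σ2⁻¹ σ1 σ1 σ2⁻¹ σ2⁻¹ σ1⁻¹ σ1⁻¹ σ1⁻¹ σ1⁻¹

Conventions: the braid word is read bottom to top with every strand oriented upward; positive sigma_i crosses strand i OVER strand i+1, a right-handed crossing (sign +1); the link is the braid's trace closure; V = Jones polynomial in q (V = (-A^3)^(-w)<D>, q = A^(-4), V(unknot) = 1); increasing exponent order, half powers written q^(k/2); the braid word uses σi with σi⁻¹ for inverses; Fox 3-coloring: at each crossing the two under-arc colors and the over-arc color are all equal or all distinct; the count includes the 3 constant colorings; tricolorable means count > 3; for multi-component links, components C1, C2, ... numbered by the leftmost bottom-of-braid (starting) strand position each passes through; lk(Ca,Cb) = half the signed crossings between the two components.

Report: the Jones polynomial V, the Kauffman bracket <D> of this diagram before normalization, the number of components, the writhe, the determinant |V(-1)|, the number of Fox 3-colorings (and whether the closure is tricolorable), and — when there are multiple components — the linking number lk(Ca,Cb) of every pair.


V = q^-7 - 3q^-6 + 6q^-5 - 9q^-4 + 11q^-3 - 12q^-2 + 11q^-1 - 8 + 6q - 3q^2 + q^3
<D> = A^-18 - 3A^-14 + 6A^-10 - 8A^-6 + 11A^-2 - 12A^2 + 11A^6 - 9A^10 + 6A^14 - 3A^18 + A^22 (w = -2)
1 component over 14 crossings, w = -2
3 Fox colorings among 3^14, |V(-1)| = 71: not tricolorable
why: w = -2 shifts under R1 moves; the (-A^3)^(2) factor cancels that in V


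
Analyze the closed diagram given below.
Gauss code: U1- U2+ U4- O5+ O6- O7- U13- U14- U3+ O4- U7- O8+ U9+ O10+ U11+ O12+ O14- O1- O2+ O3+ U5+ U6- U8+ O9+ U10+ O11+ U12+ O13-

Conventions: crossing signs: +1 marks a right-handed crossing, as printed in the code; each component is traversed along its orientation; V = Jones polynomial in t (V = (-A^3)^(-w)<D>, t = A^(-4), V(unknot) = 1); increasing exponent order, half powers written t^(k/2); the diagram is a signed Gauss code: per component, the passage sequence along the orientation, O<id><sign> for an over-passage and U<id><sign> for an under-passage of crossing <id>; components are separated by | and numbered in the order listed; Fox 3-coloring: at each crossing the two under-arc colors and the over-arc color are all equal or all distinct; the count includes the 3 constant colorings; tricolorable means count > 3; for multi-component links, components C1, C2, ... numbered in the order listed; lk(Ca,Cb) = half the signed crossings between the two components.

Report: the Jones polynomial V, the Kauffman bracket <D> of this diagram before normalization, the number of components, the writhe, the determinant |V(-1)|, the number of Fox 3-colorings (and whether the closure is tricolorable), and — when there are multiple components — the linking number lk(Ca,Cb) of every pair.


Jones polynomial: V(t) = -t^-2 + t^-1 - 1 + 3t - 2t^2 + 3t^3 - 2t^4 + t^5 - t^6
<D> = -A^-18 + A^-14 - 2A^-10 + 3A^-6 - 2A^-2 + 3A^2 - A^6 + A^10 - A^14; writhe +2
components 1, writhe +2 (14 crossings)
3-colorings: 9 of 3^14, det 15 — tricolorable
note: |V(-1)| = 15: so tricolorable, since 3 divides 15


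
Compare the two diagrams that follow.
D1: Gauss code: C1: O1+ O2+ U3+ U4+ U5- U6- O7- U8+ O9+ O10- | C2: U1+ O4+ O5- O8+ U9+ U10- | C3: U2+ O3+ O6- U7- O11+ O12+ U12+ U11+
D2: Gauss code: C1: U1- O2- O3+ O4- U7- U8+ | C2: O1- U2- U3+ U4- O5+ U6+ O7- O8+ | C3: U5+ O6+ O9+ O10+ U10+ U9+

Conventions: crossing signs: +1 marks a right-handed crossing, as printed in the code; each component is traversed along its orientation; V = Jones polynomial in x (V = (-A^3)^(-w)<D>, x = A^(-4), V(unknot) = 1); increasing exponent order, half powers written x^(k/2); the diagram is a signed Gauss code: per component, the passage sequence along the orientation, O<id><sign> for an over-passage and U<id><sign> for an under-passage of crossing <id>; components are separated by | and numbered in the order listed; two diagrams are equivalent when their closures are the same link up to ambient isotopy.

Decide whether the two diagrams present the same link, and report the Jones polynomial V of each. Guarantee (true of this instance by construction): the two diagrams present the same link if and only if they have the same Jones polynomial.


equivalent: no
V(D1) = 1 + x + x^2 + x^3  (w +4, c 12, <D> = 1 + A^4 + A^8 + A^12)
D2 (bracket A^-2 + 2A^6 + A^14; 10 crossings at w = +2): V = x^-2 + 2 + x^2
why: 2 classes among 2 diagrams; unequal V(x) rules out equality


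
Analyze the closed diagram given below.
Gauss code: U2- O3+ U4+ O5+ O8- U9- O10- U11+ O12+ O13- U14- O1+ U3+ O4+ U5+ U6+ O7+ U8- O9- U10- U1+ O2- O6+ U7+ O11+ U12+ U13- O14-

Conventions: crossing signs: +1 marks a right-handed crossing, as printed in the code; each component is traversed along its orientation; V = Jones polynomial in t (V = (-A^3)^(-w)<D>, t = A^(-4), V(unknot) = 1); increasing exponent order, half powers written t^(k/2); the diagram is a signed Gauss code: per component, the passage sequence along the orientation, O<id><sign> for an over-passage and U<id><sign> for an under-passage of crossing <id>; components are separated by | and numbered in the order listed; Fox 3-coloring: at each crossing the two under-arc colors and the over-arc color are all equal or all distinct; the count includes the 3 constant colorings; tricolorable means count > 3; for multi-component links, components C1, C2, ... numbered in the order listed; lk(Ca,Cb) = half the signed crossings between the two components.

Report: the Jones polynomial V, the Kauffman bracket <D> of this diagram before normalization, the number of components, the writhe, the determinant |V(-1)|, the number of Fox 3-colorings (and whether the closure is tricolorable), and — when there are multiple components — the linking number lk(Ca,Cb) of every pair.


V(t) = t^-1 - 1 + 2t - 2t^2 + 2t^3 - 2t^4 + t^5
bracket: A^-14 - 2A^-10 + 2A^-6 - 2A^-2 + 2A^2 - A^6 + A^10, w = +2
1 component, writhe +2, over 14 crossings
det 11, colorings 3 of 3^14 — not tricolorable
observation: |V(-1)| = 11: so not tricolorable, since 3 does not divide 11


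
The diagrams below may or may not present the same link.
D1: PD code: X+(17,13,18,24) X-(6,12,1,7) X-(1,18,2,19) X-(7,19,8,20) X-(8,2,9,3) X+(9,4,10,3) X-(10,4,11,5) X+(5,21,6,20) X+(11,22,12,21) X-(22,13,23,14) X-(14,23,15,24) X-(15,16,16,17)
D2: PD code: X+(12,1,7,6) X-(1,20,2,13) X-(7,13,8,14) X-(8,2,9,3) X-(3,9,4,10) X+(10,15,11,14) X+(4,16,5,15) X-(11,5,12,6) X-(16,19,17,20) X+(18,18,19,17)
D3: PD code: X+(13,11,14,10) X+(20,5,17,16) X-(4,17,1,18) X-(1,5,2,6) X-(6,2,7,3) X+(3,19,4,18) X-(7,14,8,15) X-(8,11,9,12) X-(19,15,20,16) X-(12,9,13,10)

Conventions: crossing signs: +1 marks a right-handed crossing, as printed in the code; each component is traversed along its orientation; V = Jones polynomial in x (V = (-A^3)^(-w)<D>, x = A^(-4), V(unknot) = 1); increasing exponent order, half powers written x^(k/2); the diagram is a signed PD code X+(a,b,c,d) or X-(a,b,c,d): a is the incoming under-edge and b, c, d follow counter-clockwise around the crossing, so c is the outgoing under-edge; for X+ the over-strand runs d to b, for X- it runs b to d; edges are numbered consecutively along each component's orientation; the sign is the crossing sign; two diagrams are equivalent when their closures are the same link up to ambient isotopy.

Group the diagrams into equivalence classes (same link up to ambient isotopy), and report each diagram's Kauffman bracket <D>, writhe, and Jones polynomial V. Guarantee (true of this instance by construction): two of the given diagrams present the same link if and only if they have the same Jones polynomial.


grouping into links: {D1, D2, D3}
V(D1) = x^-3 + x^-2 + x^-1 + 1  (w -4, c 12, <D> = A^-12 + A^-8 + A^-4 + 1)
V(D2) = x^-3 + x^-2 + x^-1 + 1  (w -2, c 10, <D> = A^-6 + A^-2 + A^2 + A^6)
V(D3) = x^-3 + x^-2 + x^-1 + 1  [10 crossings, <D> = A^-12 + A^-8 + A^-4 + 1, w = -4]
why: all 3 diagrams share one V(x), hence one class


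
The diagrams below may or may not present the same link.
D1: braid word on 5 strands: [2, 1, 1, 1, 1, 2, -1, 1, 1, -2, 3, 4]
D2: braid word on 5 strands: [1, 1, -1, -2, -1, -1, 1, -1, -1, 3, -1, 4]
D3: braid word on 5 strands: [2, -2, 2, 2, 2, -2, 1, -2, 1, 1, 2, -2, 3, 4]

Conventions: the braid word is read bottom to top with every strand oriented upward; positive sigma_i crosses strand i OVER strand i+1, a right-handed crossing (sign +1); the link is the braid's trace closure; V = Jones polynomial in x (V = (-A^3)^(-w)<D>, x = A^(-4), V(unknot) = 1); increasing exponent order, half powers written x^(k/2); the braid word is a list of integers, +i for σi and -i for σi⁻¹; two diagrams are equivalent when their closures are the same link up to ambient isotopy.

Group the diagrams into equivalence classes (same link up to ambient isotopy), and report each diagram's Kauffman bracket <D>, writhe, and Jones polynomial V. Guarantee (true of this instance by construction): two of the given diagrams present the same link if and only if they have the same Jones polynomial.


equivalence classes: {D1} | {D2} | {D3}
D1 (bracket -A^-4 + 1 - A^4 + A^8 + A^16; 12 crossings at w = +8): V = x^2 + x^4 - x^5 + x^6 - x^7
V(D2) = -x^-4 + x^-3 + x^-1  (w -2, c 12, <D> = A^-2 + A^6 - A^10)
V(D3) = x - x^2 + 2x^3 - x^4 + x^5 - x^6  [14 crossings, <D> = -A^-6 + A^-2 - A^2 + 2A^6 - A^10 + A^14, w = +6]
key observation: 3 values of V(x) split the 3 diagrams


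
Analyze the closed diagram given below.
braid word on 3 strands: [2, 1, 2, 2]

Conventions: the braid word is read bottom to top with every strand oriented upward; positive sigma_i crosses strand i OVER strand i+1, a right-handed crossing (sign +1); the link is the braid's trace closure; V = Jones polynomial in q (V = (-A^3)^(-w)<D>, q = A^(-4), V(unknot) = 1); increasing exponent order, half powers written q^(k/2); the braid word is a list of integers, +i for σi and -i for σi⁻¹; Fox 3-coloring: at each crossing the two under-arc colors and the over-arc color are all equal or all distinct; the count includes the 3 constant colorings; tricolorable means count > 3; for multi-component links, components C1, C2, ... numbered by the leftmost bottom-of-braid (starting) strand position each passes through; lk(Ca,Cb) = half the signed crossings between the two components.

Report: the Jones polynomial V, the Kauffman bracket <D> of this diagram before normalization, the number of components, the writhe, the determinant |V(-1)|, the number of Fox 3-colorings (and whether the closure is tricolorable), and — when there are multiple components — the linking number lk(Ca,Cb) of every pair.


Jones polynomial: V(q) = q + q^3 - q^4
<D> = -A^-4 + 1 + A^8; writhe +4
components 1, writhe +4 (4 crossings)
3-colorings: 9 of 3^4, det 3 — tricolorable
note: det 3 = |V(-1)|; divisible by 3, so tricolorable


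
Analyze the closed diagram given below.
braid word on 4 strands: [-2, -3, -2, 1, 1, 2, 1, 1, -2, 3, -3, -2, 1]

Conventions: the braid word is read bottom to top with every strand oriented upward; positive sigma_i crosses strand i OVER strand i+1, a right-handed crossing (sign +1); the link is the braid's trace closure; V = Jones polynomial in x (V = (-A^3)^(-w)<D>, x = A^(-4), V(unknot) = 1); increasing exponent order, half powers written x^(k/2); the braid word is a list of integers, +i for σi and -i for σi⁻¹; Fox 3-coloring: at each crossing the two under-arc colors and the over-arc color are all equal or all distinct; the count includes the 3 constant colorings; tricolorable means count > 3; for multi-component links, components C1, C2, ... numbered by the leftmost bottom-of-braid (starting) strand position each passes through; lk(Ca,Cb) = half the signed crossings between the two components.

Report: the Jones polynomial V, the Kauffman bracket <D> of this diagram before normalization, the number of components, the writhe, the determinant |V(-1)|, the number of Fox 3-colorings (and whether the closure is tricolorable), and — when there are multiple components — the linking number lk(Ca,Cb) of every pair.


V = -x^-1 + 2 - x + 2x^2 - x^3 + x^4 - x^5
<D> = A^-17 - A^-13 + A^-9 - 2A^-5 + A^-1 - 2A^3 + A^7 (w = +1)
1 component over 13 crossings, w = +1
9 Fox colorings among 3^13, |V(-1)| = 9: tricolorable
why: the span of V is 6, forcing >= 6 crossings in any diagram


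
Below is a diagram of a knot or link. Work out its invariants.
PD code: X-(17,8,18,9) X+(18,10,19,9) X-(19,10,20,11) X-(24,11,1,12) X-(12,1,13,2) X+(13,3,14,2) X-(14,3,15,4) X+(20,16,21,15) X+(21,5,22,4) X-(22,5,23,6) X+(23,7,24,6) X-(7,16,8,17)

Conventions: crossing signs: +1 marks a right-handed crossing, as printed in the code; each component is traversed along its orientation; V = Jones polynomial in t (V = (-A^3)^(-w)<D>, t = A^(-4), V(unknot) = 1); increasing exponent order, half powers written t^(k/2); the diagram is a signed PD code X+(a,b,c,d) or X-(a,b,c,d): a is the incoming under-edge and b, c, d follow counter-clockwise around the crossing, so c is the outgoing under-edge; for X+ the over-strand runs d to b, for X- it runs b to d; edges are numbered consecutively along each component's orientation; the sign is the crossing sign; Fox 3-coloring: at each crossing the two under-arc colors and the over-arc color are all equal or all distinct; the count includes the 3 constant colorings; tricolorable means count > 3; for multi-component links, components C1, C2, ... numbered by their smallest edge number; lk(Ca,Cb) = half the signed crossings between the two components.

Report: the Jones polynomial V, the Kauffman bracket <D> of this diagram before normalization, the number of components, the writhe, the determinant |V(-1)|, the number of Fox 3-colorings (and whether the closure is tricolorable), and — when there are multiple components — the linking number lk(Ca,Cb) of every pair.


Jones polynomial: V(t) = -t^-4 + t^-3 + t^-1
<D> = A^-2 + A^6 - A^10; writhe -2
components 1, writhe -2 (12 crossings)
3-colorings: 9 of 3^12, det 3 — tricolorable
note: V spans 3 powers of t: at least 3 crossings in any diagram


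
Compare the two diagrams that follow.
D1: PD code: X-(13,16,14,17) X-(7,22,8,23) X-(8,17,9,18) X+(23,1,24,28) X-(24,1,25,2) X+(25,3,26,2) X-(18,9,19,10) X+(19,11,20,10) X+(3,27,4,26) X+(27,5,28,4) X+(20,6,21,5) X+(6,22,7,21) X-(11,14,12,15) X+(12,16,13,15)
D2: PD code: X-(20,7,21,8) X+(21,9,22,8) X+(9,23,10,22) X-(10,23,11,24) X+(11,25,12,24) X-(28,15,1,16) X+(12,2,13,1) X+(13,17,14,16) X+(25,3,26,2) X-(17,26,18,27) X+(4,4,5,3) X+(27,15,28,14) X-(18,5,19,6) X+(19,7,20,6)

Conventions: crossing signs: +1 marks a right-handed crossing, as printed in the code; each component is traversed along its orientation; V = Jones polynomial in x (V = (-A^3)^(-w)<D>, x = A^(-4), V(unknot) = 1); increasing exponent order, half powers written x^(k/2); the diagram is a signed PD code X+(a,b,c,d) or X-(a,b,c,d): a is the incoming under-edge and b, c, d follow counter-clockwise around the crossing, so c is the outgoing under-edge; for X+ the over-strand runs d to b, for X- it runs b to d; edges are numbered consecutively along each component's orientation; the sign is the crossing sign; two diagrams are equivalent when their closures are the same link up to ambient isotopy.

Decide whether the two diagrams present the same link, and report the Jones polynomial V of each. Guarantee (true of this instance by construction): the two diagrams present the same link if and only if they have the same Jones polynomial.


same link: no
V(D1) = x + x^3 - x^4  [14 crossings, <D> = -A^-10 + A^-6 + A^2, w = +2]
V(D2) = 1  [14 crossings, <D> = A^12, w = +4]
insight: comparing 2 Jones polynomials yields 2 groups


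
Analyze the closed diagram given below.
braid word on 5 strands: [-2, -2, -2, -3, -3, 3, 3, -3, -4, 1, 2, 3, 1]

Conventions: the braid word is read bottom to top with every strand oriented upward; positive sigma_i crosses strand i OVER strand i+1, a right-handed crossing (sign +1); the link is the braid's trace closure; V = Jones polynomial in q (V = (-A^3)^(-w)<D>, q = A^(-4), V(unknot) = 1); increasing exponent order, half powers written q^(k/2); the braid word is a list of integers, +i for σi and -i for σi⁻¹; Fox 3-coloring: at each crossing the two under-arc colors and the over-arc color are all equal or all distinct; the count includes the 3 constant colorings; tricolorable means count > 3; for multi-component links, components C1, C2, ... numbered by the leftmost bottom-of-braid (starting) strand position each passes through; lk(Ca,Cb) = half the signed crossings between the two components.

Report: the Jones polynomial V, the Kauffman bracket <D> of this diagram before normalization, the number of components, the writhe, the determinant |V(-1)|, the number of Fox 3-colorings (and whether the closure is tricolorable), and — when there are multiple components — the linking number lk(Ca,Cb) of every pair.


V(q) = q^(-7/2) - q^(-5/2) + q^(-3/2) - 2q^(-1/2) - q^(3/2)
bracket: A^-9 + 2A^-1 - A^3 + A^7 - A^11, w = -1
2 components, writhe -1, over 13 crossings
lk(C1,C2) = +1
det 6, colorings 9 of 3^13 — tricolorable
observation: the 1 component pair carries total linking +1


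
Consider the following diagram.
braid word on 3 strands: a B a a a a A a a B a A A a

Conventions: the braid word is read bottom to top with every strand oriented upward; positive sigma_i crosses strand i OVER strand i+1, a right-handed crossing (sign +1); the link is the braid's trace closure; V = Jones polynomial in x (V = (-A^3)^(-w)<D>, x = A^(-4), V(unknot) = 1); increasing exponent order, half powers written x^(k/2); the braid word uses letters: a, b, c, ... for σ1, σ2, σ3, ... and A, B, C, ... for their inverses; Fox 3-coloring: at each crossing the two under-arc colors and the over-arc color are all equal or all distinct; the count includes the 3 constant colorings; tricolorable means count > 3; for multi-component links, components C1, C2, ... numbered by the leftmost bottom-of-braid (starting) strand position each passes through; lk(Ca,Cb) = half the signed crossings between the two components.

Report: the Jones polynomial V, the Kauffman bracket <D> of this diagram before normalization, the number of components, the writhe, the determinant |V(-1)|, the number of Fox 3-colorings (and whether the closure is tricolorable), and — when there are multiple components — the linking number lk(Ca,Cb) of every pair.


V(x) = 1 - x + 2x^2 - 2x^3 + 3x^4 - 3x^5 + 2x^6 - 2x^7 + x^8
bracket: A^-20 - 2A^-16 + 2A^-12 - 3A^-8 + 3A^-4 - 2 + 2A^4 - A^8 + A^12, w = +4
1 component, writhe +4, over 14 crossings
det 17, colorings 3 of 3^14 — not tricolorable
observation: inverse pairs cancel, leaving σ1 σ2⁻¹ σ1 σ1 σ1 σ1 σ1 σ2⁻¹


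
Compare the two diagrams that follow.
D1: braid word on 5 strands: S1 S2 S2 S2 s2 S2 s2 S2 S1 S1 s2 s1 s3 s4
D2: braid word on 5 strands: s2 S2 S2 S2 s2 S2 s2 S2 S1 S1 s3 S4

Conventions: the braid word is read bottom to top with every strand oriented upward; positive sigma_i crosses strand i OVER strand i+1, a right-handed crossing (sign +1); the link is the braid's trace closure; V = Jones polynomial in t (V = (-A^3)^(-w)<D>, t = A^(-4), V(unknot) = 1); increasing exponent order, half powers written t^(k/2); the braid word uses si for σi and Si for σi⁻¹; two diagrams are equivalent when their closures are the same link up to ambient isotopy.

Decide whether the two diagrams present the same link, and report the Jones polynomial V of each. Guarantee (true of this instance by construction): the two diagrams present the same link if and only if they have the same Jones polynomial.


equivalent: yes
D1 (bracket A^-2 + 2A^6 + A^14; 14 crossings at w = -2): V = t^-5 + 2t^-3 + t^-1
V(D2) = t^-5 + 2t^-3 + t^-1  [12 crossings, <D> = A^-8 + 2 + A^8, w = -4]
observation: D2 (12 crossings) and D1 (14) are Markov-related braid presentations


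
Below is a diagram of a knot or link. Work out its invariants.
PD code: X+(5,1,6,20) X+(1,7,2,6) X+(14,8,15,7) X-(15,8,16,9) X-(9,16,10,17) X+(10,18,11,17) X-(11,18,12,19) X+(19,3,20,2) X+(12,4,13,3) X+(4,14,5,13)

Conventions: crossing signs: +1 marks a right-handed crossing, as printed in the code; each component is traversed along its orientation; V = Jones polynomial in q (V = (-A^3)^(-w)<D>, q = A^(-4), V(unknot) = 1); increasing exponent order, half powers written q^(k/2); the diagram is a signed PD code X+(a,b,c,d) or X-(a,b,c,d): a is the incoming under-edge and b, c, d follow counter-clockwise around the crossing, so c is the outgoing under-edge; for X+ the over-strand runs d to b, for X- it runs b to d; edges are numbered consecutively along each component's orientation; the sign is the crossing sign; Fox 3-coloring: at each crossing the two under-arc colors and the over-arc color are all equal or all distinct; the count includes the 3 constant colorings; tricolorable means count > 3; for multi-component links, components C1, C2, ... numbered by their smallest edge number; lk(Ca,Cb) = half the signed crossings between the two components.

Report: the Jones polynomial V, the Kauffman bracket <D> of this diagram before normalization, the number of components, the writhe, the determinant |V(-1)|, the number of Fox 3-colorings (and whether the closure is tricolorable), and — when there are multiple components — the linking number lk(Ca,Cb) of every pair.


Jones polynomial: V(q) = q - q^2 + 2q^3 - q^4 + q^5 - q^6
<D> = -A^-12 + A^-8 - A^-4 + 2 - A^4 + A^8; writhe +4
components 1, writhe +4 (10 crossings)
3-colorings: 3 of 3^10, det 7 — not tricolorable
note: V spans 5 powers of q: at least 5 crossings in any diagram


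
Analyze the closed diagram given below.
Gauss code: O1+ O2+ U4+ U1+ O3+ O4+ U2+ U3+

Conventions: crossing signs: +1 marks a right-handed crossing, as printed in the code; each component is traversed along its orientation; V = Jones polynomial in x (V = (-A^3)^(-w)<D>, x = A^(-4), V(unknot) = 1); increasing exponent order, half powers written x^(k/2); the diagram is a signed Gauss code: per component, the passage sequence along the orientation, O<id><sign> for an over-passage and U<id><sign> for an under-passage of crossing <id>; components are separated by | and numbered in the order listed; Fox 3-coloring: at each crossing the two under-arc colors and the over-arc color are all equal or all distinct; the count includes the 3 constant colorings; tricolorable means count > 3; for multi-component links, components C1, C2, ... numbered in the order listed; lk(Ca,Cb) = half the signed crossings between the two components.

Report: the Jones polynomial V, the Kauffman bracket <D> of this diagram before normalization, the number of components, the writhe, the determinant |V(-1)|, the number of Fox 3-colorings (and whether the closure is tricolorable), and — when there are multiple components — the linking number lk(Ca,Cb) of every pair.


V(x) = x + x^3 - x^4
bracket: -A^-4 + 1 + A^8, w = +4
1 component, writhe +4, over 4 crossings
det 3, colorings 9 of 3^4 — tricolorable
observation: V spans 3 powers of x: at least 3 crossings in any diagram


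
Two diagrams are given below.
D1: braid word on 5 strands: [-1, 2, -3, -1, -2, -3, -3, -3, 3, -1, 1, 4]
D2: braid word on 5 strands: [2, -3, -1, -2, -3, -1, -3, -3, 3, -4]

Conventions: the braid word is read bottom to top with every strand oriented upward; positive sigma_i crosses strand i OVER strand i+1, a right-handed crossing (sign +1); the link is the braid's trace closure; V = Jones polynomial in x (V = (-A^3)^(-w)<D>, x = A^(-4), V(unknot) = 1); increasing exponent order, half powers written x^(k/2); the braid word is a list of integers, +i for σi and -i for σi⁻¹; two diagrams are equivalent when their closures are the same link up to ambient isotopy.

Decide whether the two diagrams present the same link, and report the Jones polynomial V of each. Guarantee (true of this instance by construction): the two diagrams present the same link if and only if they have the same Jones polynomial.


same link: yes
V(D1) = -x^-6 + x^-5 - x^-4 + 2x^-3 - x^-2 + x^-1  [12 crossings, <D> = A^-8 - A^-4 + 2 - A^4 + A^8 - A^12, w = -4]
D2 (bracket A^-14 - A^-10 + 2A^-6 - A^-2 + A^2 - A^6; 10 crossings at w = -6): V = -x^-6 + x^-5 - x^-4 + 2x^-3 - x^-2 + x^-1
note: all 2 diagrams share one V(x), hence one class


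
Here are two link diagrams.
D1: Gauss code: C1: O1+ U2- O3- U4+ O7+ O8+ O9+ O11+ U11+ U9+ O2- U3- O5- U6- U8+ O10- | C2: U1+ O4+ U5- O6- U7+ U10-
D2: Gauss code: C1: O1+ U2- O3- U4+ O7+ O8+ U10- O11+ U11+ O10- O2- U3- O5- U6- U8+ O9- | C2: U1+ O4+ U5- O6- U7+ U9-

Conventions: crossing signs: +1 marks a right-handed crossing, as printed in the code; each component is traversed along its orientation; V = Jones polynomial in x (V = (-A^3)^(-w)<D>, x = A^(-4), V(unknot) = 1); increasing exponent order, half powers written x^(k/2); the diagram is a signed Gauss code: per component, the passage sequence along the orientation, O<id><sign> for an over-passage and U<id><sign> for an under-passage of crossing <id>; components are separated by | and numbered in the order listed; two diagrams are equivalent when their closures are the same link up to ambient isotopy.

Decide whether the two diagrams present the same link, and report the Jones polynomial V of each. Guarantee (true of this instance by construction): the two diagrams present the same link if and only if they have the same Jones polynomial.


equivalent: yes
D1 (bracket A^-3 - A + 2A^5 - A^9 + 2A^13 - A^17; 11 crossings at w = +1): V = x^(-7/2) - 2x^(-5/2) + x^(-3/2) - 2x^(-1/2) + x^(1/2) - x^(3/2)
V(D2) = x^(-7/2) - 2x^(-5/2) + x^(-3/2) - 2x^(-1/2) + x^(1/2) - x^(3/2)  (w -1, c 11, <D> = A^-9 - A^-5 + 2A^-1 - A^3 + 2A^7 - A^11)
key observation: one V(x) for all 2 diagrams — one class (guaranteed)


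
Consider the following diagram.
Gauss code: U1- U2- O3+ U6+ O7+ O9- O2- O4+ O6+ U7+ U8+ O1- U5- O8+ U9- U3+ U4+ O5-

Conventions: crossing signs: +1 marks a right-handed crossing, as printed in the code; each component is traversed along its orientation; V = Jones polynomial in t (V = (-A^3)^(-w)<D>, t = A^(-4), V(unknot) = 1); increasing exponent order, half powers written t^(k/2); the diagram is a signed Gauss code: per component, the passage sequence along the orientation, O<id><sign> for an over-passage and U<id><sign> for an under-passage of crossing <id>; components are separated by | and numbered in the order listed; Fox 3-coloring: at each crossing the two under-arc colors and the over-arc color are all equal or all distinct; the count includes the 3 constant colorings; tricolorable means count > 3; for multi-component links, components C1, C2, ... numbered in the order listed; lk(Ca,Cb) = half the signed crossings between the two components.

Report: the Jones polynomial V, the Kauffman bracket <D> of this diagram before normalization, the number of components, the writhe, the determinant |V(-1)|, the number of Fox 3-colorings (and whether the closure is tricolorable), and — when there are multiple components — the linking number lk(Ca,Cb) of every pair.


V(t) = t^-2 - t^-1 + 1 - t + t^2
bracket: -A^-5 + A^-1 - A^3 + A^7 - A^11, w = +1
1 component, writhe +1, over 9 crossings
det 5, colorings 3 of 3^9 — not tricolorable
observation: palindromic: swapping t for 1/t fixes V


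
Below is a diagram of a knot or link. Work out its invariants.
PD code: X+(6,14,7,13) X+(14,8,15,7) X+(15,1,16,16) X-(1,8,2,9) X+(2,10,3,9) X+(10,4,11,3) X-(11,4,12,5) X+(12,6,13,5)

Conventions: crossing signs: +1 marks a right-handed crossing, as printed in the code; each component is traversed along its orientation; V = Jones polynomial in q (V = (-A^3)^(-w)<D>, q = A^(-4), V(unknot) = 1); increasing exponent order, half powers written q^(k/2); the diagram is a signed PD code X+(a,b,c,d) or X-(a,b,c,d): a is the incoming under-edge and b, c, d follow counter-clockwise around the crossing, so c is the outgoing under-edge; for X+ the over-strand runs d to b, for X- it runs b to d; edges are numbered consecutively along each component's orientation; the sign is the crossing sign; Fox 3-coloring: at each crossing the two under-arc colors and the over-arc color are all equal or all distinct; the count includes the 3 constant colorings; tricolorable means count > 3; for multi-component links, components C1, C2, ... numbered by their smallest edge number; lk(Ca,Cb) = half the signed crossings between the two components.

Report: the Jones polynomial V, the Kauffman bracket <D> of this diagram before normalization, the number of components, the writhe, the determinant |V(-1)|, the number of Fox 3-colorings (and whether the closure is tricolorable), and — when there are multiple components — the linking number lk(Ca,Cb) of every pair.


V = q + q^3 - q^4
<D> = -A^-4 + 1 + A^8 (w = +4)
1 component over 8 crossings, w = +4
9 Fox colorings among 3^8, |V(-1)| = 3: tricolorable
why: V spans 3 powers of q: at least 3 crossings in any diagram


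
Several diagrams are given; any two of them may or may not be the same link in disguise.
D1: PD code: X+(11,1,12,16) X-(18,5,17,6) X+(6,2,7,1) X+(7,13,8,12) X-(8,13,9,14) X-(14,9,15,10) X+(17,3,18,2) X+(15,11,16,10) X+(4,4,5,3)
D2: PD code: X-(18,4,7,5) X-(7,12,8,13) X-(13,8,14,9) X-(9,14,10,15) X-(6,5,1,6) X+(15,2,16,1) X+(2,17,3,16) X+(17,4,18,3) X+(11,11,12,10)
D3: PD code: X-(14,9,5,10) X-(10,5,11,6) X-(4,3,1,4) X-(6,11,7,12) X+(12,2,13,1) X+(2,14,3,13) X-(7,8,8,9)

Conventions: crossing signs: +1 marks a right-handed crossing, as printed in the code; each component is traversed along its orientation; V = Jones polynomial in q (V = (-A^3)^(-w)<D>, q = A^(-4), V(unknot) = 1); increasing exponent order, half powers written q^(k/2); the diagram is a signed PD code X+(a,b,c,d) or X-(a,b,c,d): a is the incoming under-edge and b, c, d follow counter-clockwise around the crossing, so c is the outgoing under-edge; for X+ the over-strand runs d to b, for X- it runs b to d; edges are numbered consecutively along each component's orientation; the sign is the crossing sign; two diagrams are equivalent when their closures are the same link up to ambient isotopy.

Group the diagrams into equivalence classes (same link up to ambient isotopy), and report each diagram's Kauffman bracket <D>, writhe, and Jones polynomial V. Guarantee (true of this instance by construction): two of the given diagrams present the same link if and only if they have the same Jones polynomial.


classes: {D1} | {D2, D3}
V(D1) = -q^(-1/2) - q^(1/2)  [9 crossings, <D> = A^7 + A^11, w = +3]
V(D2) = q^(-7/2) - q^(-5/2) + q^(-3/2) - 2q^(-1/2) - q^(3/2)  [9 crossings, <D> = A^-9 + 2A^-1 - A^3 + A^7 - A^11, w = -1]
D3 (bracket A^-15 + 2A^-7 - A^-3 + A - A^5; 7 crossings at w = -3): V = q^(-7/2) - q^(-5/2) + q^(-3/2) - 2q^(-1/2) - q^(3/2)
note: V(q) takes 2 values over 3 diagrams, fixing the grouping


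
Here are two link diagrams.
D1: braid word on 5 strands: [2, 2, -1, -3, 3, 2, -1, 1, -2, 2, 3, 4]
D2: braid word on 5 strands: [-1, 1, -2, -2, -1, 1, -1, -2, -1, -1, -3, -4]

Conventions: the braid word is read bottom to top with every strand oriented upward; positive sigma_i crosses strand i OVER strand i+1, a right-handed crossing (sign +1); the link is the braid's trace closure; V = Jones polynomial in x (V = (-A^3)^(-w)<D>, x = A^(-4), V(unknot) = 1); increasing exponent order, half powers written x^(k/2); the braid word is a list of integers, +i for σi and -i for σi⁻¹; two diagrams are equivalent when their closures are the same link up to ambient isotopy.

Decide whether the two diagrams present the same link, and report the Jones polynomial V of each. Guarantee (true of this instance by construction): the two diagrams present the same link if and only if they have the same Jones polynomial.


equivalent: no
D1 (bracket -A^-4 + 1 + A^8; 12 crossings at w = +4): V = x + x^3 - x^4
V(D2) = -x^-7 + x^-6 - x^-5 + x^-4 + x^-2  [12 crossings, <D> = A^-16 + A^-8 - A^-4 + 1 - A^4, w = -8]
observation: 2 classes among 2 diagrams; unequal V(x) rules out equality


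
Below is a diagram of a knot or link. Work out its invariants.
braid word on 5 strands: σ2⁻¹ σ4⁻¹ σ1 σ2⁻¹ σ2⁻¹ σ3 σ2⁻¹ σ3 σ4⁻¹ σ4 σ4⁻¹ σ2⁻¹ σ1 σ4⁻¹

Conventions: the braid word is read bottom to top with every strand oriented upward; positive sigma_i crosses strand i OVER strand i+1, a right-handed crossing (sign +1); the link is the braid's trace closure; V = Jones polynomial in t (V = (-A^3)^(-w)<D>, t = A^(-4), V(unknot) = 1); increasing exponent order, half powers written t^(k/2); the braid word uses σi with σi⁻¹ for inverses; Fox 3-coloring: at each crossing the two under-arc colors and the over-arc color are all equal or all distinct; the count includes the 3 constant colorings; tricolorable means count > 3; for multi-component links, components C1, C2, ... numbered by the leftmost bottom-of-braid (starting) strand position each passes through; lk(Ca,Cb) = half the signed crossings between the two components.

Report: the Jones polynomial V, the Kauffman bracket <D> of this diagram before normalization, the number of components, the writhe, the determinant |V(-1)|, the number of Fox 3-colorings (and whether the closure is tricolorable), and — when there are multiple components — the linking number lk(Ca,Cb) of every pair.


V = t^-10 - 4t^-9 + 7t^-8 - 11t^-7 + 16t^-6 - 17t^-5 + 17t^-4 - 16t^-3 + 12t^-2 - 8t^-1 + 5 - 2t + t^2
<D> = A^-20 - 2A^-16 + 5A^-12 - 8A^-8 + 12A^-4 - 16 + 17A^4 - 17A^8 + 16A^12 - 11A^16 + 7A^20 - 4A^24 + A^28 (w = -4)
1 component over 14 crossings, w = -4
27 Fox colorings among 3^14, |V(-1)| = 117: tricolorable
why: free reduction leaves σ2⁻¹ σ4⁻¹ σ1 σ2⁻¹ σ2⁻¹ σ3 σ2⁻¹ σ3 σ4⁻¹ σ2⁻¹ σ1 σ4⁻¹ of the original 14 letters


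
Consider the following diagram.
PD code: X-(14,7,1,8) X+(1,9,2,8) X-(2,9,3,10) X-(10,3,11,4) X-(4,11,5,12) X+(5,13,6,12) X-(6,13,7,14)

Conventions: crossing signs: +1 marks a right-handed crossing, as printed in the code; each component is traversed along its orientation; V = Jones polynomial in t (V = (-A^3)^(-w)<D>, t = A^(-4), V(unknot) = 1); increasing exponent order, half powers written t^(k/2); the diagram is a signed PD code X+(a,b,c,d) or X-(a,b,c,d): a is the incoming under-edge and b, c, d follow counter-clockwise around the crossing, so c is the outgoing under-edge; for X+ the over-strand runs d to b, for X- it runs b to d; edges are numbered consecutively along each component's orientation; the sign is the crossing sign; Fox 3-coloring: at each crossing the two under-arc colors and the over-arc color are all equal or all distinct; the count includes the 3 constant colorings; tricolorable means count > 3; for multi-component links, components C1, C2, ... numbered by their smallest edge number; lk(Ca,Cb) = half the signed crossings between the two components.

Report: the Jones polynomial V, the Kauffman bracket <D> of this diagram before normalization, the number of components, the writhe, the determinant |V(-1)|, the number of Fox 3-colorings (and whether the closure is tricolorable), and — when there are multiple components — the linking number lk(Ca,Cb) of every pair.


V(t) = -t^-4 + t^-3 + t^-1
bracket: -A^-5 - A^3 + A^7, w = -3
1 component, writhe -3, over 7 crossings
det 3, colorings 9 of 3^7 — tricolorable
observation: V spans 3 powers of t: at least 3 crossings in any diagram
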